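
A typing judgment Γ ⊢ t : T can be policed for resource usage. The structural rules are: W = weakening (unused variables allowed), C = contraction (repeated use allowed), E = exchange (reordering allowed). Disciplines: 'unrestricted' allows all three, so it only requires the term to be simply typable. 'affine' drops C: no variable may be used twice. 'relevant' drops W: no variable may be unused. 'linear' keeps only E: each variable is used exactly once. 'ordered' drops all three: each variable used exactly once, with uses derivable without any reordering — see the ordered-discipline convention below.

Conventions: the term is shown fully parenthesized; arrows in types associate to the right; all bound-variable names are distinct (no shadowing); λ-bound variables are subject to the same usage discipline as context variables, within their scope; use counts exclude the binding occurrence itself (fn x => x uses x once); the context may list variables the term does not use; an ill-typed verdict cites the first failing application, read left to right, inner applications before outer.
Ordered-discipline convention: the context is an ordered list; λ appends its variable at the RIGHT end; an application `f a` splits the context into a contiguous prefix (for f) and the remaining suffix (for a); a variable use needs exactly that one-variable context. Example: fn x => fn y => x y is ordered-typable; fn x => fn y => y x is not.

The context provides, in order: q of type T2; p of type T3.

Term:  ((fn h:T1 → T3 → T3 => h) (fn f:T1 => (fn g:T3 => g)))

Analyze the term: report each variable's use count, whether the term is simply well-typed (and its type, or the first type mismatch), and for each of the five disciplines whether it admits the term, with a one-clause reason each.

counts: q: 0×; p: 0×; h [bound]: 1×; f [bound]: 0×; g [bound]: 1×
order of uses: h, g
typing: well-typed — term : T1 → T3 → T3
ordered: ✗, q, p, f left unused
linear: ✗, q, p, f left unused
affine: ✓, no duplicate uses among q, p, h, f, g
relevant: ✗, q, p, f left unused
unrestricted: ✓, simply typable at T1 → T3 → T3; W, C, E all held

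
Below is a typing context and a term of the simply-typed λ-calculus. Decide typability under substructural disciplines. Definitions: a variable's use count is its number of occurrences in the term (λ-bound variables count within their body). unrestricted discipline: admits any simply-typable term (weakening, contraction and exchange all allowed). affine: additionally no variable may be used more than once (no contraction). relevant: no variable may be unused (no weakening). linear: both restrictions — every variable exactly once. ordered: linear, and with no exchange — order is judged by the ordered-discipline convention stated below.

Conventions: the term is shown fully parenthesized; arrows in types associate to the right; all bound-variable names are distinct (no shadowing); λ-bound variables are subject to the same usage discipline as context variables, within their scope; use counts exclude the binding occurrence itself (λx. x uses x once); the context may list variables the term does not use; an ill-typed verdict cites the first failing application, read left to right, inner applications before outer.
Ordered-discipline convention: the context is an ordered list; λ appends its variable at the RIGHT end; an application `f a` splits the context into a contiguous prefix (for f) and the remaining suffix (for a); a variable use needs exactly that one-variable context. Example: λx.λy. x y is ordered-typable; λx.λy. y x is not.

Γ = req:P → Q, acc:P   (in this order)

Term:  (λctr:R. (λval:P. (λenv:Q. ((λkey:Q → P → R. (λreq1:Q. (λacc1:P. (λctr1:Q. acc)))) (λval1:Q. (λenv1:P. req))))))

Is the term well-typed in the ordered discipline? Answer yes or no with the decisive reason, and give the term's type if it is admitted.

no — not simply typable
counts: req ×1; acc ×1; ctr (λ-bound) ×0; val (λ-bound) ×0; env (λ-bound) ×0; key (λ-bound) ×0; req1 (λ-bound) ×0; acc1 (λ-bound) ×0; ctr1 (λ-bound) ×0; val1 (λ-bound) ×0; env1 (λ-bound) ×0
left-to-right use order: acc, req
typing: ill-typed: a function awaiting Q → P → R gets Q → P → P → Q
summary: ordered ✗ | linear ✗ | affine ✗ | relevant ✗ | unrestricted ✗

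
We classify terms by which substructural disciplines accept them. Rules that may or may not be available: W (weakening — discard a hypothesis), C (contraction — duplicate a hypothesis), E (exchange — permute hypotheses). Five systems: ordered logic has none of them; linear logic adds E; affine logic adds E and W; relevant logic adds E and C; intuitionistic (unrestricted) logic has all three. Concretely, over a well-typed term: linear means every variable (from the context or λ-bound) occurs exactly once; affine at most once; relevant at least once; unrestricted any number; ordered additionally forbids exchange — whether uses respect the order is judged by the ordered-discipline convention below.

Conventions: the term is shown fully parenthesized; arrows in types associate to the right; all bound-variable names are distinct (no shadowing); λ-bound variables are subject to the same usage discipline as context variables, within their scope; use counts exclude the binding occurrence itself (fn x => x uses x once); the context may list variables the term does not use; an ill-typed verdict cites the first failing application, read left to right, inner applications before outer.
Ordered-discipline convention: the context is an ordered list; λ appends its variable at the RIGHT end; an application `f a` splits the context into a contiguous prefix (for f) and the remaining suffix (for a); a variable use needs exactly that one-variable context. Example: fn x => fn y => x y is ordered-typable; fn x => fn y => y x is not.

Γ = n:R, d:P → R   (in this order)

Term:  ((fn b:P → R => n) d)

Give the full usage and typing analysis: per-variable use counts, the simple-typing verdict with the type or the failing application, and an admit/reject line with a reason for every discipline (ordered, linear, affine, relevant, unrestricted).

counts: n: 1; d: 1; b (bound): 0
left-to-right use order: n, d
typing: ✓ — R
ordered ✗ (needs weakening: b unused)
linear ✗ (needs weakening: b unused)
affine ✓ (at most one use each (n, d, b))
relevant ✗ (needs weakening: b unused)
unrestricted ✓ (type-checks (R) and nothing is barred)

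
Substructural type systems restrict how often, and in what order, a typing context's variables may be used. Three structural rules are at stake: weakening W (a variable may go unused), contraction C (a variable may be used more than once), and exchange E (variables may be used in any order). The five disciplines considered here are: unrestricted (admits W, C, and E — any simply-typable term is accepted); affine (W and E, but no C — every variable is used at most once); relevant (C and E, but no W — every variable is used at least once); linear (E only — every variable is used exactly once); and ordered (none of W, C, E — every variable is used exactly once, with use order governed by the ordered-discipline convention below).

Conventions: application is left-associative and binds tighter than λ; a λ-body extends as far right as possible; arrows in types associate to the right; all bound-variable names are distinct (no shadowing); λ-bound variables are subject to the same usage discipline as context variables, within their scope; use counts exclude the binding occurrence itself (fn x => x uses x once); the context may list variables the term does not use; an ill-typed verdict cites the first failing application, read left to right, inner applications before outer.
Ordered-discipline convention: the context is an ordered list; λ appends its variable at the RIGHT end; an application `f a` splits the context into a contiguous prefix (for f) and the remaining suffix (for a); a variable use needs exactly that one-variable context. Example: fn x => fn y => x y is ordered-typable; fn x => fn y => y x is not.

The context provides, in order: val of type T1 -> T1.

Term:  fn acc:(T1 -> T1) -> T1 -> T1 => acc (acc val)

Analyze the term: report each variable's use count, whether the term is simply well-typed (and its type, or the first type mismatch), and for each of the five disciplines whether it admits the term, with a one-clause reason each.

usage: val: 1×; acc [bound]: 2×
uses in reading order: acc, acc, val
typing: the term checks, with type ((T1 -> T1) -> T1 -> T1) -> T1 -> T1
ordered: ✗, uses contraction: acc ×2
linear: ✗, uses contraction: acc ×2
affine: ✗, uses contraction: acc ×2
relevant: ✓, none of val, acc goes unused
unrestricted: ✓, type-checks (((T1 -> T1) -> T1 -> T1) -> T1 -> T1) and nothing is barred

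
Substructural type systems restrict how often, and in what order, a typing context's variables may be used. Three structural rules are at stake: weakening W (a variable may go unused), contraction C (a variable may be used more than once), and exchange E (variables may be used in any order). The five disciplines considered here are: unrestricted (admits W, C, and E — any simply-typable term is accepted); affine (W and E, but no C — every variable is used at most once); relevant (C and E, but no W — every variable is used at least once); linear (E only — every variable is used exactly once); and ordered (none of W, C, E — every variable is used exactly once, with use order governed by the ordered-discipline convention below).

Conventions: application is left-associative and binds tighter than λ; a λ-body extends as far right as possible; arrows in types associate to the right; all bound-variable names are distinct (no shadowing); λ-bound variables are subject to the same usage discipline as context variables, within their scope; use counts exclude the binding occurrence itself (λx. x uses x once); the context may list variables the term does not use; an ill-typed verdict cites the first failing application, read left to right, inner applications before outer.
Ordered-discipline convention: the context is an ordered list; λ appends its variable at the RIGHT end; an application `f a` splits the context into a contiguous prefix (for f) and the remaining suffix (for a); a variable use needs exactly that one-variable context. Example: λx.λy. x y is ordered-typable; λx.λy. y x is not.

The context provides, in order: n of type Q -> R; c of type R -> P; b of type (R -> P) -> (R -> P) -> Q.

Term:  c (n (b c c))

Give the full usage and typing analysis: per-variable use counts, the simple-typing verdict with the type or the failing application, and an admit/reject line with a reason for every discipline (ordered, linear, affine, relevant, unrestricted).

usage: n: 1×; c: 3×; b: 1×
order of uses: c, n, b, c, c
typing: well-typed — term : P
ordered: ✗, uses contraction: c ×3
linear: ✗, uses contraction: c ×3
affine: ✗, uses contraction: c ×3
relevant: ✓, n, c, b: all used, weakening unneeded
unrestricted: ✓, typability at P is all that's needed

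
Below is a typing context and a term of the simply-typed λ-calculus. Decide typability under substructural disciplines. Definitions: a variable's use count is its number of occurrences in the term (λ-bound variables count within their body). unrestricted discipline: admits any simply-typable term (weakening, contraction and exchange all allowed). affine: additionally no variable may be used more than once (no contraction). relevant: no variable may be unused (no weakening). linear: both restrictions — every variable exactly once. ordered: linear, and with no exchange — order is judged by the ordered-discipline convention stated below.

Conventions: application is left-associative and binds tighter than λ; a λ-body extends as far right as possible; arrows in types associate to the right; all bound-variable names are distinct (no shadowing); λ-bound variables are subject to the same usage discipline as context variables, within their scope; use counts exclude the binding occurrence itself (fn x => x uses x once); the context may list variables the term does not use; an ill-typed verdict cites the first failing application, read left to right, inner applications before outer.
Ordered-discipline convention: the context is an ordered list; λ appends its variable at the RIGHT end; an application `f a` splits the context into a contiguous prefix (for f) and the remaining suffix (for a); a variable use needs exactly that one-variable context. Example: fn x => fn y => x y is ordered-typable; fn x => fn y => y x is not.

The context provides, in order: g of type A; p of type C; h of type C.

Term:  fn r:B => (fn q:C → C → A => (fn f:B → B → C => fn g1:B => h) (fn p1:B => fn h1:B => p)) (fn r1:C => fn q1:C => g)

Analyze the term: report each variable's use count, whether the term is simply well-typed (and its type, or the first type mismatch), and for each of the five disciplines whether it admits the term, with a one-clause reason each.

usage: g: 1, p: 1, h: 1, r [bound]: 0, q [bound]: 0, f [bound]: 0, g1 [bound]: 0, p1 [bound]: 0, h1 [bound]: 0, r1 [bound]: 0, q1 [bound]: 0
uses in reading order: h, p, g
typing: well-typed at B → B → C
ordered ✗ (r, q, f, g1, p1, h1, r1, q1 left unused)
linear ✗ (r, q, f, g1, p1, h1, r1, q1 left unused)
affine ✓ (none of g, p, h, r, q, f, g1, p1, h1, r1, q1 used more than once)
relevant ✗ (r, q, f, g1, p1, h1, r1, q1 left unused)
unrestricted ✓ (simply typable at B → B → C; W, C, E all held)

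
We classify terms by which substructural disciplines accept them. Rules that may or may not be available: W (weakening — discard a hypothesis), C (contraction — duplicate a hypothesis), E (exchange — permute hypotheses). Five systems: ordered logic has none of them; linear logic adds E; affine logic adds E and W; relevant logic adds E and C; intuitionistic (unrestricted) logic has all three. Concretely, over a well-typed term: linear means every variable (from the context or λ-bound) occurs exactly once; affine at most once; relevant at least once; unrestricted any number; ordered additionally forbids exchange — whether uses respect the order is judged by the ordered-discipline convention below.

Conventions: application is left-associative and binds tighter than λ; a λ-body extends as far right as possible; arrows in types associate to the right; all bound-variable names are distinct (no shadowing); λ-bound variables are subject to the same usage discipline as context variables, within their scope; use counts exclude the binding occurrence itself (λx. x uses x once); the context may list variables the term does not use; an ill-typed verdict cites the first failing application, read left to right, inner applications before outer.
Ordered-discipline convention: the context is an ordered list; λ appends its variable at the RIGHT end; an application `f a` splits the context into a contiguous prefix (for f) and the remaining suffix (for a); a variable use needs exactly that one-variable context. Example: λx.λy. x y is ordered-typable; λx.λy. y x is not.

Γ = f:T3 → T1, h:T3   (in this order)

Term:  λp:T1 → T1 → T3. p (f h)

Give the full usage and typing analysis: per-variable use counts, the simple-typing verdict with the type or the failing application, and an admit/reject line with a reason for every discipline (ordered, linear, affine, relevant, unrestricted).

usage: f=1, h=1, p [bound]=1
left-to-right use order: p, f, h
typing: the term checks, with type (T1 → T1 → T3) → T1 → T3
ordered: ✗ — no contiguous prefix/suffix split fits p, f, h
linear: ✓ — each of f, h, p used exactly once
affine: ✓ — no duplicate uses among f, h, p
relevant: ✓ — every one of f, h, p appears
unrestricted: ✓ — well-typed at (T1 → T1 → T3) → T1 → T3; no restrictions here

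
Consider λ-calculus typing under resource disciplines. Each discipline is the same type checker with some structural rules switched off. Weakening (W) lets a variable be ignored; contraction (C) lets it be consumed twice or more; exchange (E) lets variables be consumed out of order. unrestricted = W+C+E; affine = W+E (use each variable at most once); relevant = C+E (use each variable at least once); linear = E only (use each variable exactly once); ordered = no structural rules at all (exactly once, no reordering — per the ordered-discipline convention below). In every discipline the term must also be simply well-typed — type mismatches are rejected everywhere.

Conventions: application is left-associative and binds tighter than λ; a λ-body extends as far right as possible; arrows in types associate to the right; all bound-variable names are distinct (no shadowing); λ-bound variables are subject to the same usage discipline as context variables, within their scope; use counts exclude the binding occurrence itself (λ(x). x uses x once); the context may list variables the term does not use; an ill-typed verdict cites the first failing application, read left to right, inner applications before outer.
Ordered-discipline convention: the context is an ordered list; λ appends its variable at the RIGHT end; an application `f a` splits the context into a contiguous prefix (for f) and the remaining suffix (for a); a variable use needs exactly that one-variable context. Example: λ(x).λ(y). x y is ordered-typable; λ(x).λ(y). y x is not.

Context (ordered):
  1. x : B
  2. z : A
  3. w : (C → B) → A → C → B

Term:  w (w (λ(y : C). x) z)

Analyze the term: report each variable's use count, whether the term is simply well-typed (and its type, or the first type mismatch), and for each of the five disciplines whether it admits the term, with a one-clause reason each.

usage: x: 1×, z: 1×, w: 2×, y (λ-bound): 0×
left-to-right use order: w, w, x, z
typing: well-typed at A → C → B
ordered ✗ (w ×2 used more than once (contraction); needs weakening: y unused)
linear ✗ (w ×2 used more than once (contraction); needs weakening: y unused)
affine ✗ (w ×2 used more than once (contraction))
relevant ✗ (needs weakening: y unused)
unrestricted ✓ (type-checks (A → C → B) and nothing is barred)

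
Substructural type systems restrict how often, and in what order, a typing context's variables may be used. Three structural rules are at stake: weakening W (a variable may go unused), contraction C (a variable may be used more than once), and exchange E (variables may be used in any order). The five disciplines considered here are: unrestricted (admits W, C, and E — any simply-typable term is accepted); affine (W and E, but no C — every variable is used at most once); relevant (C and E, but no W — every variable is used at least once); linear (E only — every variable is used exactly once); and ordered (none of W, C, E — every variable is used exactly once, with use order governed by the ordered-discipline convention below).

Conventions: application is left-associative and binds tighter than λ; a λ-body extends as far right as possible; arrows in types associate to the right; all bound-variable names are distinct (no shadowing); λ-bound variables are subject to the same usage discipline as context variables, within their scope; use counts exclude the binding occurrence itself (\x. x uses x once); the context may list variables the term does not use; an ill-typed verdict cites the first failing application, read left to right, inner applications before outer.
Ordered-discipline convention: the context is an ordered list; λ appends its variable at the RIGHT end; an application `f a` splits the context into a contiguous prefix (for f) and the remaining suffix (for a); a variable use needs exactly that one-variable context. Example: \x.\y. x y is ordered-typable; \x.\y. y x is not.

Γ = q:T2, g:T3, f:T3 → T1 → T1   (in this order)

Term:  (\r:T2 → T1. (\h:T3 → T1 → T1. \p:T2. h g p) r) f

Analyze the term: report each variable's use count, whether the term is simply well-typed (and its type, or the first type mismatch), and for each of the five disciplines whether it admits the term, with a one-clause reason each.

counts: q=0; g=1; f=1; r [bound]=1; h [bound]=1; p [bound]=1
order of uses: h, g, p, r, f
typing: ill-typed: a function awaiting T1 gets T2
ordered: ✗ — the type mismatch rejects it
linear: ✗ — not simply typable
affine: ✗ — fails simple typing
relevant: ✗ — a type mismatch blocks all five
unrestricted: ✗ — the type mismatch rejects it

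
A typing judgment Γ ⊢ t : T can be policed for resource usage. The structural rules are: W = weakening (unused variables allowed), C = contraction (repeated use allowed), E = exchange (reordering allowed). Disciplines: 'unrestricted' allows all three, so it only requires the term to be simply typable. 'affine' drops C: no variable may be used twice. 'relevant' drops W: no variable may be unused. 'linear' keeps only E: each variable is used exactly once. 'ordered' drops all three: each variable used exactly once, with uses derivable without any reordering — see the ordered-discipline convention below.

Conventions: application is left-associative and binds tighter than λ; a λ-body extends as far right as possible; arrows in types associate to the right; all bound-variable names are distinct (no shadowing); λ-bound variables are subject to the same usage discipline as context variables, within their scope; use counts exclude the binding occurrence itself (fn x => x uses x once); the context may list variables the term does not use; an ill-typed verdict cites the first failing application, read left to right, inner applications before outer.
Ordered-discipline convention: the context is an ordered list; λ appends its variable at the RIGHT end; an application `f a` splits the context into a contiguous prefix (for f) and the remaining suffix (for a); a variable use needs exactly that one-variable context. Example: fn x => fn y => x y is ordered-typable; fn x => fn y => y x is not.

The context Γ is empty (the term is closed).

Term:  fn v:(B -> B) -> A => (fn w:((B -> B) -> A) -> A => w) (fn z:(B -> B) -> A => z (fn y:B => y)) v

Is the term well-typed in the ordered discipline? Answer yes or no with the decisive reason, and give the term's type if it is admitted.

yes — v, w, z, y once each; derivable with no W/C/E; term : ((B -> B) -> A) -> A
use counts: v [bound] ×1, w [bound] ×1, z [bound] ×1, y [bound] ×1
use order (left to right): w, z, y, v
typing: ✓ — ((B -> B) -> A) -> A
across the five disciplines: ordered ✓ | linear ✓ | affine ✓ | relevant ✓ | unrestricted ✓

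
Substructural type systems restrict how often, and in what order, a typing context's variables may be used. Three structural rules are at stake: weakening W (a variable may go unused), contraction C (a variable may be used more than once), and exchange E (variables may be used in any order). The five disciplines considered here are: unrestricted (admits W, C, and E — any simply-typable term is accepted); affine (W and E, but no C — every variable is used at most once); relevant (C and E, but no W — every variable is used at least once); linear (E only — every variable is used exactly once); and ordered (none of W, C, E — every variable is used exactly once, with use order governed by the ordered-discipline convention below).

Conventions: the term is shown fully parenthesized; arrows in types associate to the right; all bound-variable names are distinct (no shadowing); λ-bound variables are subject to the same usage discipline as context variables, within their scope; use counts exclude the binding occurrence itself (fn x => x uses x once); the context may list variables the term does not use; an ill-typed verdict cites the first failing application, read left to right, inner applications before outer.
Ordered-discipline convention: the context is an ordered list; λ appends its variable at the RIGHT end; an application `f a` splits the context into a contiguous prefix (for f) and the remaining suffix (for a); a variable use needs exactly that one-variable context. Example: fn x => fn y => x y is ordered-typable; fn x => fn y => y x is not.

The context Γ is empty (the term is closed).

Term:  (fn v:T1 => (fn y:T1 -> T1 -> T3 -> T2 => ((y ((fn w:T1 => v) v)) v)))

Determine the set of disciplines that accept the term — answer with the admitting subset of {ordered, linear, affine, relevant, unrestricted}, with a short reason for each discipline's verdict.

admitted in: unrestricted
usage: v (λ-bound): 3, y (λ-bound): 1, w (λ-bound): 0
left-to-right use order: y, v, v, v
typing: the term checks, with type T1 -> (T1 -> T1 -> T3 -> T2) -> T3 -> T2
ordered ✗ (needs contraction — v ×3; needs weakening: w unused)
linear ✗ (needs contraction — v ×3; needs weakening: w unused)
affine ✗ (needs contraction — v ×3)
relevant ✗ (needs weakening: w unused)
unrestricted ✓ (type-checks (T1 -> (T1 -> T1 -> T3 -> T2) -> T3 -> T2) and nothing is barred)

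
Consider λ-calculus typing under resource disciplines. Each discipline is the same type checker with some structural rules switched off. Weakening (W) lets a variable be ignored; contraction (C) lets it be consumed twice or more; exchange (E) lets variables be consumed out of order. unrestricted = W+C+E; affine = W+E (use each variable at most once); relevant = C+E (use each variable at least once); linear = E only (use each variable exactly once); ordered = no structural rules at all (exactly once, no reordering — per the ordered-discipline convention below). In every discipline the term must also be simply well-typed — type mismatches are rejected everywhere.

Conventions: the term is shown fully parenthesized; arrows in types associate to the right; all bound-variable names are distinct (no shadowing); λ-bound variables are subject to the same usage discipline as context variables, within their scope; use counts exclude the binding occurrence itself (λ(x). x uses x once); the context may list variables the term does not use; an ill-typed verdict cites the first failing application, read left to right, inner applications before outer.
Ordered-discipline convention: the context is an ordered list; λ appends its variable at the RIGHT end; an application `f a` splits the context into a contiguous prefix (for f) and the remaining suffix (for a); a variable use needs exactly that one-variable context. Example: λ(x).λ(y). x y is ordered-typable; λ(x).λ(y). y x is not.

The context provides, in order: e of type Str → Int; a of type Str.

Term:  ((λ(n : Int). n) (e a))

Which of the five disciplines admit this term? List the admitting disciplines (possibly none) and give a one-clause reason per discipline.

accepted by: ordered, linear, affine, relevant, unrestricted
variable uses: e: 1×; a: 1×; n (λ-bound): 1×
use order (left to right): n, e, a
typing: the term checks, with type Int
ordered: ✓ — e, a, n once each; derivable with no W/C/E
linear: ✓ — single use per variable (e, a, n)
affine: ✓ — e, a, n: no repeats, contraction unneeded
relevant: ✓ — every one of e, a, n appears
unrestricted: ✓ — typability at Int is all that's needed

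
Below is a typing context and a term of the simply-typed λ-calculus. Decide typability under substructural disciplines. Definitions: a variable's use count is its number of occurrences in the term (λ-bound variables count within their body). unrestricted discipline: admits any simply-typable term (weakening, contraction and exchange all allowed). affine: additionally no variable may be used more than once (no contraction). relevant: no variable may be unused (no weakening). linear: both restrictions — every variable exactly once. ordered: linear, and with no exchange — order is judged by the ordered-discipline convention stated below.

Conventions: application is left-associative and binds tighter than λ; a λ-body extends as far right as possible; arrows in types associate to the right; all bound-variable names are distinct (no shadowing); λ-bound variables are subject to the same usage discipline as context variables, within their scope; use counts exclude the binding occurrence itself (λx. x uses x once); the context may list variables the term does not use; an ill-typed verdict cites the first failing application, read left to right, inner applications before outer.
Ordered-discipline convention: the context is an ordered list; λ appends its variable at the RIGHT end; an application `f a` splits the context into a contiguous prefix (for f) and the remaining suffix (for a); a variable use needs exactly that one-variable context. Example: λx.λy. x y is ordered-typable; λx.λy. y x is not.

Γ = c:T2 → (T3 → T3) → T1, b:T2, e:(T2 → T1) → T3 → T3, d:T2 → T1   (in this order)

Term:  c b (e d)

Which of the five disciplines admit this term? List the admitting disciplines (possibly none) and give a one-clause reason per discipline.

accepted by: ordered, linear, affine, relevant, unrestricted
variable uses: c ×1, b ×1, e ×1, d ×1
left-to-right use order: c, b, e, d
typing: well-typed at T1
ordered: ✓ — c, b, e, d: once each, no exchange needed
linear: ✓ — exactly-once usage across c, b, e, d
affine: ✓ — no duplicate uses among c, b, e, d
relevant: ✓ — every one of c, b, e, d appears
unrestricted: ✓ — simply typable at T1; W, C, E all held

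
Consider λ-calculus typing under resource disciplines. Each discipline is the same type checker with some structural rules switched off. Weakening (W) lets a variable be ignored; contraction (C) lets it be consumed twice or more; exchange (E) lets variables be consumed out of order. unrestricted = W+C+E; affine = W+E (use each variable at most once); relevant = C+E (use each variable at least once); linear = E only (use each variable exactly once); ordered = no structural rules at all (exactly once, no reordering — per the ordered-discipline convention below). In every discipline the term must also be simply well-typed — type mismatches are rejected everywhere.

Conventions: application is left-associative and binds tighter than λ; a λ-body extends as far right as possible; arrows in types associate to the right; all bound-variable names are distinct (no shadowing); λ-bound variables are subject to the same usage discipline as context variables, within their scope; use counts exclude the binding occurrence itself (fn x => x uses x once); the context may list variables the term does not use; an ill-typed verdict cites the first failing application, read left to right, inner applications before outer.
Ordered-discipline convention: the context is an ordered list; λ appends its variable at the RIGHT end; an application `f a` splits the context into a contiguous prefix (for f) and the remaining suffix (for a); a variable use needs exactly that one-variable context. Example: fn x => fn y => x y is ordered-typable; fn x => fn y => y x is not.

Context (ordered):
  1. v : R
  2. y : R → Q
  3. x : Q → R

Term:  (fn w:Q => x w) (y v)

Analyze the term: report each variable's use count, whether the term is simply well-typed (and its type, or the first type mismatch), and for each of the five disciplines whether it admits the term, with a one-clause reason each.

use counts: v ×1, y ×1, x ×1, w [bound] ×1
use order (left to right): x, w, y, v
typing: well-typed at R
ordered ✗ (use order x, w, y, v needs exchange)
linear ✓ (each of v, y, x, w used exactly once)
affine ✓ (v, y, x, w: no repeats, contraction unneeded)
relevant ✓ (v, y, x, w: all used, weakening unneeded)
unrestricted ✓ (well-typed at R; no restrictions here)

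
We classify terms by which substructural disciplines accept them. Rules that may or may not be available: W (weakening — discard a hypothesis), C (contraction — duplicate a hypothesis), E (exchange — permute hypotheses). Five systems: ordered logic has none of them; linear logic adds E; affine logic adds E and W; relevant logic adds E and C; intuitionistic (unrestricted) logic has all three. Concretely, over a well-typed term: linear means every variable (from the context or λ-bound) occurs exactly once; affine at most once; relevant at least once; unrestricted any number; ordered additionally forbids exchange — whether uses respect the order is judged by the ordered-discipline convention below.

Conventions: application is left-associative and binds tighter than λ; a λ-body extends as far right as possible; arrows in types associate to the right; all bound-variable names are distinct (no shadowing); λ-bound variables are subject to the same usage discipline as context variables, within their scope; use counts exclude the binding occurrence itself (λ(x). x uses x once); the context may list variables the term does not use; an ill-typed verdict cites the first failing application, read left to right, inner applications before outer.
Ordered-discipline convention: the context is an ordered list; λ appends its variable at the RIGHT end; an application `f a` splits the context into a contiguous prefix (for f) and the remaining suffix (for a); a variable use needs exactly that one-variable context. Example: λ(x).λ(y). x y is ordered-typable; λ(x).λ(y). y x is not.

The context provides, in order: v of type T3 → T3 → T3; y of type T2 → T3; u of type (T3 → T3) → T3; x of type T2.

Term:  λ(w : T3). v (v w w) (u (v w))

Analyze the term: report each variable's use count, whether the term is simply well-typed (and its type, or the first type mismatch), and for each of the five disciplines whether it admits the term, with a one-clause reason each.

usage: v ×3, y ×0, u ×1, x ×0, w (λ-bound) ×3
left-to-right use order: v, v, w, w, u, v, w
typing: ✓ — T3 → T3
ordered ✗ (repeated use of v ×3, w ×3; y, x left unused)
linear ✗ (repeated use of v ×3, w ×3; y, x left unused)
affine ✗ (repeated use of v ×3, w ×3)
relevant ✗ (y, x left unused)
unrestricted ✓ (type-checks (T3 → T3) and nothing is barred)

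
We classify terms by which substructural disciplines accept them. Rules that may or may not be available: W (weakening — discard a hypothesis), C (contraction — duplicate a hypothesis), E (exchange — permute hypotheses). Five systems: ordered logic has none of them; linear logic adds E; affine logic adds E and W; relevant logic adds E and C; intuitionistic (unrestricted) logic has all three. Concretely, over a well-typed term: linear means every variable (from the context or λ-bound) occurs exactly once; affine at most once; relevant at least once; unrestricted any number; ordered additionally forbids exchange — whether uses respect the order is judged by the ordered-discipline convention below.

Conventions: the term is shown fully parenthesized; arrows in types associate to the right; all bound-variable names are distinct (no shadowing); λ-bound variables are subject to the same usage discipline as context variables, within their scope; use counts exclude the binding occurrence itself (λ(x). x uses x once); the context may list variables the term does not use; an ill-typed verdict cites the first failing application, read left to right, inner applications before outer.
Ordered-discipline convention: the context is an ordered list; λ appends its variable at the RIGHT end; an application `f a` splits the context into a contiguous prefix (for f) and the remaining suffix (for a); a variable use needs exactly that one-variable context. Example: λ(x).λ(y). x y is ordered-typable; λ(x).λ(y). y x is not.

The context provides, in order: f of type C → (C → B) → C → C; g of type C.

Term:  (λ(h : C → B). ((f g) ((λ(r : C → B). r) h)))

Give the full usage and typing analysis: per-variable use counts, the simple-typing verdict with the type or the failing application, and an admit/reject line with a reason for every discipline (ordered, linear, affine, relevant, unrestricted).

variable uses: f ×1; g ×1; h (λ-bound) ×1; r (λ-bound) ×1
uses in reading order: f, g, r, h
typing: well-typed at (C → B) → C → C
ordered: ✓ — f, g, h, r once each; derivable with no W/C/E
linear: ✓ — single use per variable (f, g, h, r)
affine: ✓ — none of f, g, h, r used more than once
relevant: ✓ — at least one use each (f, g, h, r)
unrestricted: ✓ — well-typed at (C → B) → C → C; no restrictions here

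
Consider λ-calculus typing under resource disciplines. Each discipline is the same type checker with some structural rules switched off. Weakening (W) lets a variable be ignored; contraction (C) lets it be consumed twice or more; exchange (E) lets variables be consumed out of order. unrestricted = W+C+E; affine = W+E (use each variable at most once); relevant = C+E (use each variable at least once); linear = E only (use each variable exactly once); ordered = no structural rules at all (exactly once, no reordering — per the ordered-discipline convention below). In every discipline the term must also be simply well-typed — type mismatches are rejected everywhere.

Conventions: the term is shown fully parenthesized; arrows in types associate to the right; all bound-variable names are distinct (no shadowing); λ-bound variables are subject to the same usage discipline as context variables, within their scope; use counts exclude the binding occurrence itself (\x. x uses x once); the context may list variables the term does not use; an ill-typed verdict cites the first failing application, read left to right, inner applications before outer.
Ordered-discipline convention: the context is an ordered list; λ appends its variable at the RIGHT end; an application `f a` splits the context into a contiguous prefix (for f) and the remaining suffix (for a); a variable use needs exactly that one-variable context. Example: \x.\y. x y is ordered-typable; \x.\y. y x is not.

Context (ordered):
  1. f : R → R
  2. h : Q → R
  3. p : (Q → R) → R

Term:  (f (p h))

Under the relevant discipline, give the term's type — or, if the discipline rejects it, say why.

term : R
counts: f=1; h=1; p=1
left-to-right use order: f, p, h
typing: well-typed at R
all disciplines: ordered ✗ | linear ✓ | affine ✓ | relevant ✓ | unrestricted ✓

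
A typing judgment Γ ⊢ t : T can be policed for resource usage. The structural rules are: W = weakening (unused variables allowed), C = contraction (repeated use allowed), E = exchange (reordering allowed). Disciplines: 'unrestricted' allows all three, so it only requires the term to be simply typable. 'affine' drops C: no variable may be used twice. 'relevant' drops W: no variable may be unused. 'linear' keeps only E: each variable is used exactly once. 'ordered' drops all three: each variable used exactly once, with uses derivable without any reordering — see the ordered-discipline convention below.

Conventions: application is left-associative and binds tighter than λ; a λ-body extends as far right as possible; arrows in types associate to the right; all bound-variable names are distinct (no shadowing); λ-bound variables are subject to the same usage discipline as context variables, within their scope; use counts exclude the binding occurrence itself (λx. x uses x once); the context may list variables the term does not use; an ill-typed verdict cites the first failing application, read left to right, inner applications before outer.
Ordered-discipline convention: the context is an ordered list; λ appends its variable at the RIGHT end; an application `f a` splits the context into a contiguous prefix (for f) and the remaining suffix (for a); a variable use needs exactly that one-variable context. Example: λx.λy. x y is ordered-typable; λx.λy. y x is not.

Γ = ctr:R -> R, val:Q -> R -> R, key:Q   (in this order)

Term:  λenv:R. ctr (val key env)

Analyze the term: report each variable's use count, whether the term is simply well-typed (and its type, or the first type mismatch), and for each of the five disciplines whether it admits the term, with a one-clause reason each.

use counts: ctr=1; val=1; key=1; env (λ-bound)=1
uses in reading order: ctr, val, key, env
typing: the term checks, with type R -> R
ordered: ✓ — ctr, val, key, env once each; derivable with no W/C/E
linear: ✓ — ctr, val, key, env: one use apiece
affine: ✓ — none of ctr, val, key, env used more than once
relevant: ✓ — ctr, val, key, env: all used, weakening unneeded
unrestricted: ✓ — well-typed at R -> R; no restrictions here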